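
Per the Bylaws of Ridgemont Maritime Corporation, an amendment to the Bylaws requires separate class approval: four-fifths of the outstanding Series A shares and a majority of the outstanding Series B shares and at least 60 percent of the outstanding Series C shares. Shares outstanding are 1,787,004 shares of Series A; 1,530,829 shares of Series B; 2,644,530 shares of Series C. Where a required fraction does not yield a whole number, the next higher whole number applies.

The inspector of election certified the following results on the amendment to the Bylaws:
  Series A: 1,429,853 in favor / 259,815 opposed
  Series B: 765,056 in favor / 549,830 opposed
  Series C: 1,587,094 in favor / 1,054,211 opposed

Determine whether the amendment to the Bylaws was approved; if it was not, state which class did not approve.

Not approved — the Series B shares did not give the required vote.

Series A: 4/5 of 1787004 = 1429603.20, rounded up to 1429604; 1,429,604 required, 1,429,853 in favor — approved.
Series B: a majority of 1530829 is 765415; 765,415 required, 765,056 in favor — not approved.
Series C: 3/5 of 2644530 = 1586718; 1,586,718 required, 1,587,094 in favor — approved.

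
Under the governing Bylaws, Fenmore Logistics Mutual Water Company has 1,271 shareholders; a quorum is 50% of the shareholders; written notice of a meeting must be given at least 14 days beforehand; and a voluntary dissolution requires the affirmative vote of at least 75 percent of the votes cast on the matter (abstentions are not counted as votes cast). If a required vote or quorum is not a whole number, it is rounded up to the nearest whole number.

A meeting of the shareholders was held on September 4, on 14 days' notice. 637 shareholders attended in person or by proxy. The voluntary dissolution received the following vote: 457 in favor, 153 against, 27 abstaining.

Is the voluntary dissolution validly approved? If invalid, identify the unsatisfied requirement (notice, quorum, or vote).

Notice: 14 days given; 14 required. Satisfied.
Quorum: 50% of 1,271 = 635.50, rounded up to 636; 637 present. Satisfied.
Vote: requires three-fourths of the votes cast (637 − 27 abstaining = 610); 3/4 of 610 = 457.50, rounded up to 458, so 458 needed; 457 in favor. Not satisfied.

Invalid — vote requirement not satisfied.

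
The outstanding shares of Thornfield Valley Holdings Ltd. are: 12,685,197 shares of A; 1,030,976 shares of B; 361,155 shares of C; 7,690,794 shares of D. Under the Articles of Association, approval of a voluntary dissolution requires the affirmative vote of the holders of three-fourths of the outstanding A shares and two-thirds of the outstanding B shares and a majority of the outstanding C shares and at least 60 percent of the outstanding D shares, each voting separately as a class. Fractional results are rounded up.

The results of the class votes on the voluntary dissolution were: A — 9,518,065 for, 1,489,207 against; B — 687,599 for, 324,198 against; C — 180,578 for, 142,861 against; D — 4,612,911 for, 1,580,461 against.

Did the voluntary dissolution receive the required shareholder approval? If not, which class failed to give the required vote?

Not approved — the D shares did not give the required vote.

A: 3/4 of 12685197 = 9513897.75, rounded up to 9513898; 9,513,898 required, 9,518,065 in favor — approved.
B: 2/3 of 1030976 = 687317.33, rounded up to 687318; 687,318 required, 687,599 in favor — approved.
C: a majority of 361155 is 180578; 180,578 required, 180,578 in favor — approved.
D: 3/5 of 7690794 = 4614476.40, rounded up to 4614477; 4,614,477 required, 4,612,911 in favor — not approved.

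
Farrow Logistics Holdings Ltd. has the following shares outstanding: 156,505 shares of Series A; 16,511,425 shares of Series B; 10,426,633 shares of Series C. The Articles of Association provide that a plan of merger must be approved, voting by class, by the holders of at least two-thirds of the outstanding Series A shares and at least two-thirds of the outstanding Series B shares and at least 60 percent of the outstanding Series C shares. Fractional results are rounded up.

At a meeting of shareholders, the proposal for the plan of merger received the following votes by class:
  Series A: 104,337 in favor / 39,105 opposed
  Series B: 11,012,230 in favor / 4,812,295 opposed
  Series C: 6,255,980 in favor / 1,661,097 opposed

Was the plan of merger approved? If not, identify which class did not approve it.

Approved — every class gave the required vote.

Series A: 2/3 of 156505 = 104336.67, rounded up to 104337; 104,337 required, 104,337 in favor — approved.
Series B: 2/3 of 16511425 = 11007616.67, rounded up to 11007617; 11,007,617 required, 11,012,230 in favor — approved.
Series C: 3/5 of 10426633 = 6255979.80, rounded up to 6255980; 6,255,980 required, 6,255,980 in favor — approved.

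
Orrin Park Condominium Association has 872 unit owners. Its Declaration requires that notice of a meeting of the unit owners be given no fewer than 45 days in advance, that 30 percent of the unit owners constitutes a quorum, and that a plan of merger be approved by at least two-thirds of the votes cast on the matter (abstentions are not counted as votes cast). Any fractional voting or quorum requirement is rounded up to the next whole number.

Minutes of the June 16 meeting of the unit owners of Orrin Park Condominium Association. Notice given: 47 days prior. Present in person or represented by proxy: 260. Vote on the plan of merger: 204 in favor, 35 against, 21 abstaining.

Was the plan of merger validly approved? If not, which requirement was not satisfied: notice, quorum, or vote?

Notice: 47 days given; 45 required. Satisfied.
Quorum: 30% of 872 = 261.60, rounded up to 262; 260 present. Not satisfied.
Vote: requires two-thirds of the votes cast (260 − 21 abstaining = 239); 2/3 of 239 = 159.33, rounded up to 160, so 160 needed; 204 in favor. Satisfied.

Invalid — quorum requirement not satisfied.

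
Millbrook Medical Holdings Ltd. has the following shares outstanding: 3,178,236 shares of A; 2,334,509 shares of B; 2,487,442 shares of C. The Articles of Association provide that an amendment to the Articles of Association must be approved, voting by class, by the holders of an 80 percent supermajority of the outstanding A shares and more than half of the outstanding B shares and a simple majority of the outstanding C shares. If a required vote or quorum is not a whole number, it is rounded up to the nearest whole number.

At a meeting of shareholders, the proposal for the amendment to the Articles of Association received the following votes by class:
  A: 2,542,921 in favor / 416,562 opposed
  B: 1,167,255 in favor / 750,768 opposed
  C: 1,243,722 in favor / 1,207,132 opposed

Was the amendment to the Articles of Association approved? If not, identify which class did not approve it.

A: 4/5 of 3178236 = 2542588.80, rounded up to 2542589; 2,542,589 required, 2,542,921 in favor — approved.
B: a majority of 2334509 is 1167255; 1,167,255 required, 1,167,255 in favor — approved.
C: a majority of 2487442 is 1243722; 1,243,722 required, 1,243,722 in favor — approved.

Approved — every class gave the required vote.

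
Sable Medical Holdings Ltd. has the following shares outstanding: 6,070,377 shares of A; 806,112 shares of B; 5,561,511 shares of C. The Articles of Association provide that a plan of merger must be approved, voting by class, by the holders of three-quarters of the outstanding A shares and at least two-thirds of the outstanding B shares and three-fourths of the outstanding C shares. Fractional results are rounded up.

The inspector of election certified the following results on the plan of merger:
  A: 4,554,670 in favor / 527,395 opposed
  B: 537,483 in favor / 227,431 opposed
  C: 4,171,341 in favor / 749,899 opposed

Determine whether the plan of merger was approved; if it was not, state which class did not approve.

A: 3/4 of 6070377 = 4552782.75, rounded up to 4552783; 4,552,783 required, 4,554,670 in favor — approved.
B: 2/3 of 806112 = 537408; 537,408 required, 537,483 in favor — approved.
C: 3/4 of 5561511 = 4171133.25, rounded up to 4171134; 4,171,134 required, 4,171,341 in favor — approved.

Approved — every class gave the required vote.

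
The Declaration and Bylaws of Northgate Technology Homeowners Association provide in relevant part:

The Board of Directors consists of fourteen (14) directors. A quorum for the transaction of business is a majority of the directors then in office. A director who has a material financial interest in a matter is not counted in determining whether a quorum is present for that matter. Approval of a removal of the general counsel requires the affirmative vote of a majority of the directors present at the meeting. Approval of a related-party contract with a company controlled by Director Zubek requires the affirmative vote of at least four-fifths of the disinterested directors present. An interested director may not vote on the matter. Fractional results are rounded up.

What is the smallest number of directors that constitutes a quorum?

A majority of 14 is 8.

8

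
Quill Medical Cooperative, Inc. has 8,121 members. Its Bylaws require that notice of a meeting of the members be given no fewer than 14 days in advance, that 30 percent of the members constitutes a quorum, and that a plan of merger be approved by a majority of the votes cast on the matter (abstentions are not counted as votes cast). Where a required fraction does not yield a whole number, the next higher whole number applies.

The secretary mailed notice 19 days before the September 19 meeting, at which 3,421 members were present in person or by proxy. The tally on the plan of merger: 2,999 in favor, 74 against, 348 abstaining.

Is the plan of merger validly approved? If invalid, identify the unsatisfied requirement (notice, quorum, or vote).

Valid — all requirements satisfied.

Notice: 19 days given; 14 required. Satisfied.
Quorum: 30% of 8,121 = 2,436.30, rounded up to 2,437; 3,421 present. Satisfied.
Vote: requires a majority of the votes cast (3,421 − 348 abstaining = 3,073); a majority of 3073 is 1537, so 1,537 needed; 2,999 in favor. Satisfied.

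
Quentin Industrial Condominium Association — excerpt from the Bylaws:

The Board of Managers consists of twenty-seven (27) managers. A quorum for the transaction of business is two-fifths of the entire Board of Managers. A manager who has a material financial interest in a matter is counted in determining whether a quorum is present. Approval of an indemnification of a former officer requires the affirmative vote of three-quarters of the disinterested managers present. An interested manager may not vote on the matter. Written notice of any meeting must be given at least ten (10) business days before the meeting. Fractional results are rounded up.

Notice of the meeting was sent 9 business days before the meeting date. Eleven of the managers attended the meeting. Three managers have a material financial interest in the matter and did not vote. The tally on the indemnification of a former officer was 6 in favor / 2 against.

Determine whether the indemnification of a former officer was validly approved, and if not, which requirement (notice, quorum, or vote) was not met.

Invalid — notice requirement not satisfied.

Notice: 9 business days given; 10 required (9 < 10). Not satisfied.
Quorum: 11 present (interested managers count toward quorum); quorum is 11. Satisfied.
Vote: the indemnification of a former officer requires three-fourths of the disinterested managers present (11 − 3 = 8). 3/4 of 8 = 6, so 6 affirmative votes are needed; 6 voted in favor. Satisfied.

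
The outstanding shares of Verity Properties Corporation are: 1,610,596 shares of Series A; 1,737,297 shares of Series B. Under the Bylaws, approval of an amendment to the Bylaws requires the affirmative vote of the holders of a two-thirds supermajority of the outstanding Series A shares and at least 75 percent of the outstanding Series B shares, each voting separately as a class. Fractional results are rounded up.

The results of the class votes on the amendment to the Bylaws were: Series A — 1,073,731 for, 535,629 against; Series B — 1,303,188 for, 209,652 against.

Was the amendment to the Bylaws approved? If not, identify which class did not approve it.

Approved — every class gave the required vote.

Series A: 2/3 of 1610596 = 1073730.67, rounded up to 1073731; 1,073,731 required, 1,073,731 in favor — approved.
Series B: 3/4 of 1737297 = 1302972.75, rounded up to 1302973; 1,302,973 required, 1,303,188 in favor — approved.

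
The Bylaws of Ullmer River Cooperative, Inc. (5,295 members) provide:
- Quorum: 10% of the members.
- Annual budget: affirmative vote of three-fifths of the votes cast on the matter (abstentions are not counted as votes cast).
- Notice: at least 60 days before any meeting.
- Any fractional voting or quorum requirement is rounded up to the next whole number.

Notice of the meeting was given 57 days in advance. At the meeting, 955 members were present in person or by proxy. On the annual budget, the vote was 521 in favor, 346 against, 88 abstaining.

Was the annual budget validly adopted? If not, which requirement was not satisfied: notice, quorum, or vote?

Invalid — notice requirement not satisfied.

Notice: 57 days given; 60 required. Not satisfied.
Quorum: 10% of 5,295 = 529.50, rounded up to 530; 955 present. Satisfied.
Vote: requires three-fifths of the votes cast (955 − 88 abstaining = 867); 3/5 of 867 = 520.20, rounded up to 521, so 521 needed; 521 in favor. Satisfied.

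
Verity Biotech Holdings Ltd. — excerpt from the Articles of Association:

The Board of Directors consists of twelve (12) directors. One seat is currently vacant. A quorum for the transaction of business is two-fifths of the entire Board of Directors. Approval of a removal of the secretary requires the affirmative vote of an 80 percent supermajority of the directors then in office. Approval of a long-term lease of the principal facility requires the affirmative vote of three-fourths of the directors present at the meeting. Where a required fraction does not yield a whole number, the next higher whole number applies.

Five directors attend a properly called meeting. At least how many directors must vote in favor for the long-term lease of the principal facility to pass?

4

The long-term lease of the principal facility requires three-fourths of the directors present (5).
3/4 of 5 = 3.75, rounded up to 4.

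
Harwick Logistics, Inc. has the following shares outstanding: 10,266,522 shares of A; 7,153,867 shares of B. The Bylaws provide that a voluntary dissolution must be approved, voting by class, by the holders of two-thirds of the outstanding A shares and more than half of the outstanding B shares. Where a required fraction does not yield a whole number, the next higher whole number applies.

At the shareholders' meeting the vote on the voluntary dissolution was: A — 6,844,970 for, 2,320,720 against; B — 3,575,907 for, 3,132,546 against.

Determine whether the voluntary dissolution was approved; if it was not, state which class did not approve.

Not approved — the B shares did not give the required vote.

A: 2/3 of 10266522 = 6844348; 6,844,348 required, 6,844,970 in favor — approved.
B: a majority of 7153867 is 3576934; 3,576,934 required, 3,575,907 in favor — not approved.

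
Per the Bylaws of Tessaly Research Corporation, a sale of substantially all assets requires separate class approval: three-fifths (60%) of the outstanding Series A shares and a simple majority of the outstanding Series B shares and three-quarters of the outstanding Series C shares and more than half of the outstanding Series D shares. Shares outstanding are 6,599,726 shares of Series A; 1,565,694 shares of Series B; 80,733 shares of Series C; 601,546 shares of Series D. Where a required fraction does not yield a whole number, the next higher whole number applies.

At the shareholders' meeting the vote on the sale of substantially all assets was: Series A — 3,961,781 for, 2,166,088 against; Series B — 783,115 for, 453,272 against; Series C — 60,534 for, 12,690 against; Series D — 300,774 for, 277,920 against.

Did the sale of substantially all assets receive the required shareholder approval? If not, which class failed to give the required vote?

Series A: 3/5 of 6599726 = 3959835.60, rounded up to 3959836; 3,959,836 required, 3,961,781 in favor — approved.
Series B: a majority of 1565694 is 782848; 782,848 required, 783,115 in favor — approved.
Series C: 3/4 of 80733 = 60549.75, rounded up to 60550; 60,550 required, 60,534 in favor — not approved.
Series D: a majority of 601546 is 300774; 300,774 required, 300,774 in favor — approved.

Not approved — the Series C shares did not give the required vote.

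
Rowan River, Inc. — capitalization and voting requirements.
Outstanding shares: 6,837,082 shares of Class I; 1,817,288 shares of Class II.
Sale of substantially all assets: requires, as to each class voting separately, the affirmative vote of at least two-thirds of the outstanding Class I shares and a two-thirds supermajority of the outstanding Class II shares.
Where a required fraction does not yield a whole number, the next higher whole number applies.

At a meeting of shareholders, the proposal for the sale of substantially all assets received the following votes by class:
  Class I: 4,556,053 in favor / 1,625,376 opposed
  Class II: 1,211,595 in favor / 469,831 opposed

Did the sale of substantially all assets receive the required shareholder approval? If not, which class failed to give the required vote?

Class I: 2/3 of 6837082 = 4558054.67, rounded up to 4558055; 4,558,055 required, 4,556,053 in favor — not approved.
Class II: 2/3 of 1817288 = 1211525.33, rounded up to 1211526; 1,211,526 required, 1,211,595 in favor — approved.

Not approved — the Class I shares did not give the required vote.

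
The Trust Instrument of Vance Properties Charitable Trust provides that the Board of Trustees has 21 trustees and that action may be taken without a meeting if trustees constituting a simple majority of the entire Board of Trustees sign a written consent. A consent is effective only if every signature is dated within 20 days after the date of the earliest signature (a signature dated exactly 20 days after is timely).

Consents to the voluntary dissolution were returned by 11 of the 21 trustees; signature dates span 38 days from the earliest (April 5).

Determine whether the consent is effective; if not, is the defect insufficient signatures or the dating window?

Not effective — dating-window requirement not satisfied.

Signatures required: a simple majority of 21 — a majority of 21 is 11, so 11 needed; 11 signed. Sufficient.
Dating window: the latest signature is 38 days after the earliest; the limit is 20 days. Outside the window.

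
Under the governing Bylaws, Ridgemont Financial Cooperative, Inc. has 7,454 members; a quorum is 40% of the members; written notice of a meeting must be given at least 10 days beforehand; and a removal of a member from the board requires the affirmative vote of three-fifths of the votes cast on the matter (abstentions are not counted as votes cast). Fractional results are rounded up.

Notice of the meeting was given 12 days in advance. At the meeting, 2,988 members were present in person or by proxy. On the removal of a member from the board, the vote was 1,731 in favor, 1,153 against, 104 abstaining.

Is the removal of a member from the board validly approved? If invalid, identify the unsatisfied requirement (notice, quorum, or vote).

Valid — all requirements satisfied.

Notice: 12 days given; 10 required. Satisfied.
Quorum: 40% of 7,454 = 2,981.60, rounded up to 2,982; 2,988 present. Satisfied.
Vote: requires three-fifths of the votes cast (2,988 − 104 abstaining = 2,884); 3/5 of 2884 = 1730.40, rounded up to 1731, so 1,731 needed; 1,731 in favor. Satisfied.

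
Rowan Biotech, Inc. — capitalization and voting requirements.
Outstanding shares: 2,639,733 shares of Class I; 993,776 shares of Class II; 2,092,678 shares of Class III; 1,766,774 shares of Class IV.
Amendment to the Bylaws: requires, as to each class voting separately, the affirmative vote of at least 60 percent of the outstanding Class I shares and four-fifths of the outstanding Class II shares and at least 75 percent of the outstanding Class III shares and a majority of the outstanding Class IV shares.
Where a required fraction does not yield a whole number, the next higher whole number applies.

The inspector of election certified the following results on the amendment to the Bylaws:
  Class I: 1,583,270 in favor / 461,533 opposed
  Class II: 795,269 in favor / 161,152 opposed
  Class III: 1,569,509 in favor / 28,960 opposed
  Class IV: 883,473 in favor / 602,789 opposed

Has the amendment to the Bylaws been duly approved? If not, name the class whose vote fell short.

Not approved — the Class I shares did not give the required vote.

Class I: 3/5 of 2639733 = 1583839.80, rounded up to 1583840; 1,583,840 required, 1,583,270 in favor — not approved.
Class II: 4/5 of 993776 = 795020.80, rounded up to 795021; 795,021 required, 795,269 in favor — approved.
Class III: 3/4 of 2092678 = 1569508.50, rounded up to 1569509; 1,569,509 required, 1,569,509 in favor — approved.
Class IV: a majority of 1766774 is 883388; 883,388 required, 883,473 in favor — approved.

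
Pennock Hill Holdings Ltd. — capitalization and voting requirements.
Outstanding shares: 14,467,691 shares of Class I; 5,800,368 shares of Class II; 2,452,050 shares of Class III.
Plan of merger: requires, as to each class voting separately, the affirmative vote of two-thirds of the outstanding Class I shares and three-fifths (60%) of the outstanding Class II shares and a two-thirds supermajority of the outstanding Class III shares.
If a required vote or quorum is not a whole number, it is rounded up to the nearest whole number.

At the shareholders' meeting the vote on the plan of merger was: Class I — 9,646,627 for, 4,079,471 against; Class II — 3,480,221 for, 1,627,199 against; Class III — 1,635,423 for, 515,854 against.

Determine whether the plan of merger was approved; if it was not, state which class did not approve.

Approved — every class gave the required vote.

Class I: 2/3 of 14467691 = 9645127.33, rounded up to 9645128; 9,645,128 required, 9,646,627 in favor — approved.
Class II: 3/5 of 5800368 = 3480220.80, rounded up to 3480221; 3,480,221 required, 3,480,221 in favor — approved.
Class III: 2/3 of 2452050 = 1634700; 1,634,700 required, 1,635,423 in favor — approved.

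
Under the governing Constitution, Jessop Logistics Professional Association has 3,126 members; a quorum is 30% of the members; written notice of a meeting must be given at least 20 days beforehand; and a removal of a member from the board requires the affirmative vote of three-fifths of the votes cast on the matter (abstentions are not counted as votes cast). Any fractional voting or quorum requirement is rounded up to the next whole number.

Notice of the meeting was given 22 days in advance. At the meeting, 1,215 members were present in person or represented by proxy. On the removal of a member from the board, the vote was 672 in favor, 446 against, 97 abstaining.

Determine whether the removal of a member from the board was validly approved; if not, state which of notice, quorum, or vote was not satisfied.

Notice: 22 days given; 20 required. Satisfied.
Quorum: 30% of 3,126 = 937.80, rounded up to 938; 1,215 present. Satisfied.
Vote: requires three-fifths of the votes cast (1,215 − 97 abstaining = 1,118); 3/5 of 1118 = 670.80, rounded up to 671, so 671 needed; 672 in favor. Satisfied.

Valid — all requirements satisfied.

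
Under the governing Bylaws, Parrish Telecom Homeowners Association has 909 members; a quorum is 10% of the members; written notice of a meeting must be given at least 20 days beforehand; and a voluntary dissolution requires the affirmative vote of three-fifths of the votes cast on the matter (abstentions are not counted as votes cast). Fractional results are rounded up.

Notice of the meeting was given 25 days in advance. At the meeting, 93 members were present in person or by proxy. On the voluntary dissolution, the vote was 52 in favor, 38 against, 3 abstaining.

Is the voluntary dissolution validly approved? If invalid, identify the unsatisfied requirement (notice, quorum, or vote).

Invalid — vote requirement not satisfied.

Notice: 25 days given; 20 required. Satisfied.
Quorum: 10% of 909 = 90.90, rounded up to 91; 93 present. Satisfied.
Vote: requires three-fifths of the votes cast (93 − 3 abstaining = 90); 3/5 of 90 = 54, so 54 needed; 52 in favor. Not satisfied.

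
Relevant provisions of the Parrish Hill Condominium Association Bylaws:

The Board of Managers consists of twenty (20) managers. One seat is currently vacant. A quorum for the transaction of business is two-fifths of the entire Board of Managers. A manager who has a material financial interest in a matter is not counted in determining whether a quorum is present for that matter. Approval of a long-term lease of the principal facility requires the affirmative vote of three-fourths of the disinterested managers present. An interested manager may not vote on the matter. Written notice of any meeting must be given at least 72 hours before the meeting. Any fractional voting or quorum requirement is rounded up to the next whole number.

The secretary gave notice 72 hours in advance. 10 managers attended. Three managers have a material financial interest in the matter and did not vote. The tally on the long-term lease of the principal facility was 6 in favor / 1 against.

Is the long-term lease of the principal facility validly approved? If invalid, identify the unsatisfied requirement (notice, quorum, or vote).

Notice: 72 hours given; 72 required (72 ≥ 72). Satisfied.
Quorum: 10 present, but the 3 interested managers do not count, leaving 7. Quorum is 8. Not satisfied.
Vote: the long-term lease of the principal facility requires three-fourths of the disinterested managers present (10 − 3 = 7). 3/4 of 7 = 5.25, rounded up to 6, so 6 affirmative votes are needed; 6 voted in favor. Satisfied. (Moot — without a quorum no business can be validly transacted.)

Invalid — quorum requirement not satisfied.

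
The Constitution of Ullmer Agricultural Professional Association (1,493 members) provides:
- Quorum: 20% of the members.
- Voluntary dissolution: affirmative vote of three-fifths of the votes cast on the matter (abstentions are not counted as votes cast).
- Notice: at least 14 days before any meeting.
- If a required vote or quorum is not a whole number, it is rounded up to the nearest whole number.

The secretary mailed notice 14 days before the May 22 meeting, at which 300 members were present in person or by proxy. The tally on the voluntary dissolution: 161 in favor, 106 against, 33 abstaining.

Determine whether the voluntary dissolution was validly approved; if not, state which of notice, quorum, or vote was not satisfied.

Valid — all requirements satisfied.

Notice: 14 days given; 14 required. Satisfied.
Quorum: 20% of 1,493 = 298.60, rounded up to 299; 300 present. Satisfied.
Vote: requires three-fifths of the votes cast (300 − 33 abstaining = 267); 3/5 of 267 = 160.20, rounded up to 161, so 161 needed; 161 in favor. Satisfied.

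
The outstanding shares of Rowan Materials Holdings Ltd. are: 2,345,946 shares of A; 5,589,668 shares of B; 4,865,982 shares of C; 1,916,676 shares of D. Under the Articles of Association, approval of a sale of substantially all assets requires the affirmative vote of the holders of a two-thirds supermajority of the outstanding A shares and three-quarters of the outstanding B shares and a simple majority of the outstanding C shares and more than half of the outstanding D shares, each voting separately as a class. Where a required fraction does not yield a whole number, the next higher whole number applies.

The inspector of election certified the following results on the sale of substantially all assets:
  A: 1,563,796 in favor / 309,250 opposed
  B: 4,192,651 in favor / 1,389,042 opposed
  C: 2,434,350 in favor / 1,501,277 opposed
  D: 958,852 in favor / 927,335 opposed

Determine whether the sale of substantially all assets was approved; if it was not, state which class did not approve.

Not approved — the A shares did not give the required vote.

A: 2/3 of 2345946 = 1563964; 1,563,964 required, 1,563,796 in favor — not approved.
B: 3/4 of 5589668 = 4192251; 4,192,251 required, 4,192,651 in favor — approved.
C: a majority of 4865982 is 2432992; 2,432,992 required, 2,434,350 in favor — approved.
D: a majority of 1916676 is 958339; 958,339 required, 958,852 in favor — approved.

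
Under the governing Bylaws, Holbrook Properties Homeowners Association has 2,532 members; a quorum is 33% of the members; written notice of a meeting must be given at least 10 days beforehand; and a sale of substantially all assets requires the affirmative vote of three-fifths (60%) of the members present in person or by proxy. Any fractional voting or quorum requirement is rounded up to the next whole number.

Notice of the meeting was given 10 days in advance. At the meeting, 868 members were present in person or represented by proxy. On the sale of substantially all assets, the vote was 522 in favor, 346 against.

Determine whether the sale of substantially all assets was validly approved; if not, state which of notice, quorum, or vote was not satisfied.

Valid — all requirements satisfied.

Notice: 10 days given; 10 required. Satisfied.
Quorum: 33% of 2,532 = 835.56, rounded up to 836; 868 present. Satisfied.
Vote: requires three-fifths of those present (868); 3/5 of 868 = 520.80, rounded up to 521, so 521 needed; 522 in favor. Satisfied.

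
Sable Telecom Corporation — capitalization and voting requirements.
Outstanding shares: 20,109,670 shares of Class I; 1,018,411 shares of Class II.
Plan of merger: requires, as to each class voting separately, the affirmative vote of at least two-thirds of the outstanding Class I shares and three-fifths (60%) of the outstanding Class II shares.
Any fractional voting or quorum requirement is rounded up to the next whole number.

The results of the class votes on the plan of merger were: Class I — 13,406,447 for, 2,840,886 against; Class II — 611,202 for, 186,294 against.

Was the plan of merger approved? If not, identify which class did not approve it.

Approved — every class gave the required vote.

Class I: 2/3 of 20109670 = 13406446.67, rounded up to 13406447; 13,406,447 required, 13,406,447 in favor — approved.
Class II: 3/5 of 1018411 = 611046.60, rounded up to 611047; 611,047 required, 611,202 in favor — approved.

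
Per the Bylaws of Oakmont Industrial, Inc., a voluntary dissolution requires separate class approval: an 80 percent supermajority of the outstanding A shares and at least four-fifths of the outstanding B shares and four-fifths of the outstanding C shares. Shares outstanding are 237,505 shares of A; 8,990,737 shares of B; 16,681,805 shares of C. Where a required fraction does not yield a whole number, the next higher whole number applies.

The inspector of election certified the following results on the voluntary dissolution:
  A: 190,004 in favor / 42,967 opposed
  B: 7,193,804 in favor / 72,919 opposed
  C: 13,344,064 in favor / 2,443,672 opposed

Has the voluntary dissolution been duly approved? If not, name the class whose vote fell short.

Not approved — the C shares did not give the required vote.

A: 4/5 of 237505 = 190004; 190,004 required, 190,004 in favor — approved.
B: 4/5 of 8990737 = 7192589.60, rounded up to 7192590; 7,192,590 required, 7,193,804 in favor — approved.
C: 4/5 of 16681805 = 13345444; 13,345,444 required, 13,344,064 in favor — not approved.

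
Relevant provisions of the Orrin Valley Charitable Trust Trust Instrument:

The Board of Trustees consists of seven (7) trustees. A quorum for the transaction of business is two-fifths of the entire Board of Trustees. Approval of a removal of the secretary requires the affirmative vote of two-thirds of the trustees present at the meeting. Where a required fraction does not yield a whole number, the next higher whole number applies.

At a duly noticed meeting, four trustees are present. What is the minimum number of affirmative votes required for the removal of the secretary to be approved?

3

The removal of the secretary requires two-thirds of the trustees present (4).
2/3 of 4 = 2.67, rounded up to 3.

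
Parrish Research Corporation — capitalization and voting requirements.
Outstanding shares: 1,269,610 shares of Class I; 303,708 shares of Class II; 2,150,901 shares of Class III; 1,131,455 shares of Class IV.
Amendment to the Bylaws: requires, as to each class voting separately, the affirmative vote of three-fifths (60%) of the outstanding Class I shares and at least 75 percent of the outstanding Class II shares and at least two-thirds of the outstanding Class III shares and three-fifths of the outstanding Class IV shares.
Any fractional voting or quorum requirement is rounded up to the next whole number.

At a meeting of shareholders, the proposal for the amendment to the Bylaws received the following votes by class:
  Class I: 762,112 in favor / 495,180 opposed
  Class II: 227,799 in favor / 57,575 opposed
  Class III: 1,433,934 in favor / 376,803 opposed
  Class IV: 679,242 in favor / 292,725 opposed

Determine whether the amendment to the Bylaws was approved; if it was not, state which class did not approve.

Approved — every class gave the required vote.

Class I: 3/5 of 1269610 = 761766; 761,766 required, 762,112 in favor — approved.
Class II: 3/4 of 303708 = 227781; 227,781 required, 227,799 in favor — approved.
Class III: 2/3 of 2150901 = 1433934; 1,433,934 required, 1,433,934 in favor — approved.
Class IV: 3/5 of 1131455 = 678873; 678,873 required, 679,242 in favor — approved.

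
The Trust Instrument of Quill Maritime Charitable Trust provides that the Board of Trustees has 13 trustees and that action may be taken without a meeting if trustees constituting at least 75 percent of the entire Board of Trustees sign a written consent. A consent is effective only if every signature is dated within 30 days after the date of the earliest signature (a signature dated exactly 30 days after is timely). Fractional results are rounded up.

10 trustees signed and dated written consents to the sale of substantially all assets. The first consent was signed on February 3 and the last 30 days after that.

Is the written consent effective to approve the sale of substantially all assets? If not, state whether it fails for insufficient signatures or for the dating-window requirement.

Signatures required: at least 75 percent of 13 — 3/4 of 13 = 9.75, rounded up to 10, so 10 needed; 10 signed. Sufficient.
Dating window: the latest signature is 30 days after the earliest; the limit is 30 days. Within the window.

Effective — both the signature and dating-window requirements are satisfied.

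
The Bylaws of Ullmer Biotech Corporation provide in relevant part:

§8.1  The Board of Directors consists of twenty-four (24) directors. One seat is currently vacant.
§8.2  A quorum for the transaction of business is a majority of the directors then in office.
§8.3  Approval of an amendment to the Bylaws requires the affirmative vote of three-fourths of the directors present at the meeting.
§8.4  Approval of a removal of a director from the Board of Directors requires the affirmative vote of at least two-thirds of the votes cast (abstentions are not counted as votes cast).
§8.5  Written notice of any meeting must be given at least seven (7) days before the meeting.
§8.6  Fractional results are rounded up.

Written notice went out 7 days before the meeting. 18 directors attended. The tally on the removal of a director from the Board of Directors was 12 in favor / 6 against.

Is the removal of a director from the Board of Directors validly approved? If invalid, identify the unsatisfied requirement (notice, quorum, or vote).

Notice: 7 days given; 7 required (7 ≥ 7). Satisfied.
Quorum: 18 present; quorum is 12. Satisfied.
Vote: the removal of a director from the Board of Directors requires two-thirds of the votes cast (18). 2/3 of 18 = 12, so 12 affirmative votes are needed; 12 voted in favor. Satisfied.

Valid — all requirements satisfied.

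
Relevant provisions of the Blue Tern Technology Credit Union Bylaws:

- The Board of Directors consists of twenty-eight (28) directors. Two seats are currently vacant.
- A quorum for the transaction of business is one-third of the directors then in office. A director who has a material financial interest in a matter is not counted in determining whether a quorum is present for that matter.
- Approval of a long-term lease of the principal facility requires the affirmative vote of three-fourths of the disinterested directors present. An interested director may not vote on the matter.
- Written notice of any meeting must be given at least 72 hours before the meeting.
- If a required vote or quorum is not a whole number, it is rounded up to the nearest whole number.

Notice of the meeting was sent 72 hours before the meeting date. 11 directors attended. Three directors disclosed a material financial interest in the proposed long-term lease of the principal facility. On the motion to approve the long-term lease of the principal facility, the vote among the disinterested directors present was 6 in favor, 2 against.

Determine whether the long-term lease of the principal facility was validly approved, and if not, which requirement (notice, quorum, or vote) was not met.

Notice: 72 hours given; 72 required (72 ≥ 72). Satisfied.
Quorum: 11 present, but the 3 interested directors do not count, leaving 8. Quorum is 9. Not satisfied.
Vote: the long-term lease of the principal facility requires three-fourths of the disinterested directors present (11 − 3 = 8). 3/4 of 8 = 6, so 6 affirmative votes are needed; 6 voted in favor. Satisfied. (Moot — without a quorum no business can be validly transacted.)

Invalid — quorum requirement not satisfied.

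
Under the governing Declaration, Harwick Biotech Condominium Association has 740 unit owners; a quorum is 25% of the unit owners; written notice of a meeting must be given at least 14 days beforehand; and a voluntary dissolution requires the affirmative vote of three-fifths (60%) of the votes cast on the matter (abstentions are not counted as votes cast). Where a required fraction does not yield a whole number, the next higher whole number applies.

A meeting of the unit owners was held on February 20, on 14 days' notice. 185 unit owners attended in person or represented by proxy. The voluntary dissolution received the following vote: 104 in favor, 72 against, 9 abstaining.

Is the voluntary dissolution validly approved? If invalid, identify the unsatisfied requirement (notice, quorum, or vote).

Notice: 14 days given; 14 required. Satisfied.
Quorum: 25% of 740 = 185; 185 present. Satisfied.
Vote: requires three-fifths of the votes cast (185 − 9 abstaining = 176); 3/5 of 176 = 105.60, rounded up to 106, so 106 needed; 104 in favor. Not satisfied.

Invalid — vote requirement not satisfied.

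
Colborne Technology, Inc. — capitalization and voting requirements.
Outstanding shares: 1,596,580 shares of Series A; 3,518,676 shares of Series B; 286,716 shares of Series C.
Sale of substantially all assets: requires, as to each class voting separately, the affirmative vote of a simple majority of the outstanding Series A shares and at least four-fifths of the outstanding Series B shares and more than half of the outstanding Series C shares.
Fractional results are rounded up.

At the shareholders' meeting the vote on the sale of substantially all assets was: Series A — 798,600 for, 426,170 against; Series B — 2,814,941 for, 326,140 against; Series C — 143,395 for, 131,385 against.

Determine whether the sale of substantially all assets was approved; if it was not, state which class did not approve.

Approved — every class gave the required vote.

Series A: a majority of 1596580 is 798291; 798,291 required, 798,600 in favor — approved.
Series B: 4/5 of 3518676 = 2814940.80, rounded up to 2814941; 2,814,941 required, 2,814,941 in favor — approved.
Series C: a majority of 286716 is 143359; 143,359 required, 143,395 in favor — approved.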